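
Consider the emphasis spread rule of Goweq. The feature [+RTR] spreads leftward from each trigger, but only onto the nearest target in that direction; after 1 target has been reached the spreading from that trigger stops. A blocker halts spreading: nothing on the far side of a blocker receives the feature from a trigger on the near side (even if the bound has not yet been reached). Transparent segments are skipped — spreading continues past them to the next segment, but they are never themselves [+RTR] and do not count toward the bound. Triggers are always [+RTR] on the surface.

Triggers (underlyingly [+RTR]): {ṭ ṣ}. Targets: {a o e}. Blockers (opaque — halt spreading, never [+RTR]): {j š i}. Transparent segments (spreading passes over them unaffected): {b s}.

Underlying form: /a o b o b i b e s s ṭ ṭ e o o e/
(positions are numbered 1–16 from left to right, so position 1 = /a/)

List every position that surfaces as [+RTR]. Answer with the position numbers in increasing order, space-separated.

8 11 12

From /ṭ/ at 11 leftward: 10 /s/ transparent; 9 /s/ transparent; 8 /e/ → [+RTR]; bound reached.
From /ṭ/ at 12 leftward: 11 /ṭ/ is itself a trigger — this domain ends here.
Targets with no active source: positions 1 2 4 13 14 15 16 stay [-emphatic].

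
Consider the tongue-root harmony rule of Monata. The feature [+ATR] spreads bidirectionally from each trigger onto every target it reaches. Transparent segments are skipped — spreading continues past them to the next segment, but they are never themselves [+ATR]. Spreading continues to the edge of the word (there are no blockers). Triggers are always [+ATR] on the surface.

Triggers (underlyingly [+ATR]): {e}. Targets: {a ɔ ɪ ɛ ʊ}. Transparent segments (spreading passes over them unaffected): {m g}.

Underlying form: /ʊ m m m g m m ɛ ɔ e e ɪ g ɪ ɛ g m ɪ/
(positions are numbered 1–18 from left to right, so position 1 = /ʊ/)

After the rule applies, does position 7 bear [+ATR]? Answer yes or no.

no

From /e/ at 10 rightward: 11 /e/ is itself a trigger — this domain ends here.
From /e/ at 10 leftward: 9 /ɔ/ → [+ATR]; 8 /ɛ/ → [+ATR]; 7 /m/ transparent; 6 /m/ transparent; 5 /g/ transparent; 4 /m/ transparent; 3 /m/ transparent; 2 /m/ transparent; 1 /ʊ/ → [+ATR]; word edge.
From /e/ at 11 rightward: 12 /ɪ/ → [+ATR]; 13 /g/ transparent; 14 /ɪ/ → [+ATR]; 15 /ɛ/ → [+ATR]; 16 /g/ transparent; 17 /m/ transparent; 18 /ɪ/ → [+ATR]; word edge.
From /e/ at 11 leftward: 10 /e/ is itself a trigger — this domain ends here.
[+ATR] positions on the surface: 1 8 9 10 11 12 14 15 18.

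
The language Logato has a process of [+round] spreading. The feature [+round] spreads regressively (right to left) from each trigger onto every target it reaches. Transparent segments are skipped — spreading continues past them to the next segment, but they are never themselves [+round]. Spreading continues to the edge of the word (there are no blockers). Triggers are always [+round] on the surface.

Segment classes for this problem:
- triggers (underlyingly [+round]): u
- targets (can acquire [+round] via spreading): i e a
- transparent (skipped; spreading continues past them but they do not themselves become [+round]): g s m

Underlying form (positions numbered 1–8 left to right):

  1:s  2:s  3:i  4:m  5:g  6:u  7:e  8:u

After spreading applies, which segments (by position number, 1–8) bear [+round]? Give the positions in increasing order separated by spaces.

From /u/ at 6 leftward: 5 /g/ transparent; 4 /m/ transparent; 3 /i/ → [+round]; 2 /s/ transparent; 1 /s/ transparent; word edge.
From /u/ at 8 leftward: 7 /e/ → [+round]; 6 /u/ is itself a trigger — this domain ends here.

3 6 7 8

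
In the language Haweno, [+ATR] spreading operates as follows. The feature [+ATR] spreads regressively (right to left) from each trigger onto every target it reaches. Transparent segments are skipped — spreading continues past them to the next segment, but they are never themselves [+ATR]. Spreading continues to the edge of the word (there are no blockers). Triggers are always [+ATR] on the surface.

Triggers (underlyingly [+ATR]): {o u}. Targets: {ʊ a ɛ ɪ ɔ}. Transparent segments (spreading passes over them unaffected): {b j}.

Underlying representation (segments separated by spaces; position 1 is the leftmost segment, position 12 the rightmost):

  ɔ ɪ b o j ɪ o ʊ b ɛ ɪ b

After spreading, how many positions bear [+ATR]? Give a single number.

From /o/ at 4 leftward: 3 /b/ transparent; 2 /ɪ/ → [+ATR]; 1 /ɔ/ → [+ATR]; word edge.
From /o/ at 7 leftward: 6 /ɪ/ → [+ATR]; 5 /j/ transparent; 4 /o/ is itself a trigger — this domain ends here.
Targets with no active source: positions 8 10 11 stay [-ATR].
[+ATR] positions on the surface: 1 2 4 6 7.

5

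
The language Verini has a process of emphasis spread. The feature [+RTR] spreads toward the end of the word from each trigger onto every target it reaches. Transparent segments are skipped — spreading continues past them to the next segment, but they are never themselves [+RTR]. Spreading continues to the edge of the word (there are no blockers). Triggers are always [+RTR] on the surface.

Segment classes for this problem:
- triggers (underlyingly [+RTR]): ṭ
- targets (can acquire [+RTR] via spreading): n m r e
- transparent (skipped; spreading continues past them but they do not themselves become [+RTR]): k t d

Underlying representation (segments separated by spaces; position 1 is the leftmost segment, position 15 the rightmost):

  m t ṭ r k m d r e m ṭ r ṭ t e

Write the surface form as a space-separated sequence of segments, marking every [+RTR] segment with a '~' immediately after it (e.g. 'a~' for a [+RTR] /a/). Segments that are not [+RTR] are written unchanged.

m t ṭ~ r~ k m~ d r~ e~ m~ ṭ~ r~ ṭ~ t e~

From /ṭ/ at 3 rightward: 4 /r/ → [+RTR]; 5 /k/ transparent; 6 /m/ → [+RTR]; 7 /d/ transparent; 8 /r/ → [+RTR]; 9 /e/ → [+RTR]; 10 /m/ → [+RTR]; 11 /ṭ/ is itself a trigger — this domain ends here.
From /ṭ/ at 11 rightward: 12 /r/ → [+RTR]; 13 /ṭ/ is itself a trigger — this domain ends here.
From /ṭ/ at 13 rightward: 14 /t/ transparent; 15 /e/ → [+RTR]; word edge.
Target with no active source: position 1 stays [-emphatic].
[+RTR] positions on the surface: 3 4 6 8 9 10 11 12 13 15.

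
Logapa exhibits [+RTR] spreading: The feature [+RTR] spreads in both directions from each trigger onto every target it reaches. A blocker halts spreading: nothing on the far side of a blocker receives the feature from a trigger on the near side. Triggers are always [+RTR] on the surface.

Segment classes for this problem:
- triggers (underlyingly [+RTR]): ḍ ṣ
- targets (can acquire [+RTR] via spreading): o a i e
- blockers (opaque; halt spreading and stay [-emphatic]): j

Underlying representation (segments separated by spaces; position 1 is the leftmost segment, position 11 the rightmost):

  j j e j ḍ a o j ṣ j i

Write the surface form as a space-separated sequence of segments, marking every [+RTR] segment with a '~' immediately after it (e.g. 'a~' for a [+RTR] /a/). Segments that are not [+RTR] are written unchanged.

j j e j ḍ~ a~ o~ j ṣ~ j i

From /ḍ/ at 5 rightward: 6 /a/ → [+RTR]; 7 /o/ → [+RTR]; 8 /j/ blocks.
From /ḍ/ at 5 leftward: 4 /j/ blocks.
From /ṣ/ at 9 rightward: 10 /j/ blocks.
From /ṣ/ at 9 leftward: 8 /j/ blocks.
Targets with no active source: positions 3 11 stay [-emphatic].
[+RTR] positions on the surface: 5 6 7 9.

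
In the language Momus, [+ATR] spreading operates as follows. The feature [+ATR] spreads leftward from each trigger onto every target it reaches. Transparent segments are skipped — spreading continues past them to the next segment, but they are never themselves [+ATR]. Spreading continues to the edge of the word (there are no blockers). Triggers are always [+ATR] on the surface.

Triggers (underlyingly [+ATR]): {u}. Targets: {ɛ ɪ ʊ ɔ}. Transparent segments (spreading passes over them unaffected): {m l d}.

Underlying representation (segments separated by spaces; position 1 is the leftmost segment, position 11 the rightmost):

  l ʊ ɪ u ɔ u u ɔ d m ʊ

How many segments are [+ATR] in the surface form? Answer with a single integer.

From /u/ at 4 leftward: 3 /ɪ/ → [+ATR]; 2 /ʊ/ → [+ATR]; 1 /l/ transparent; word edge.
From /u/ at 6 leftward: 5 /ɔ/ → [+ATR]; 4 /u/ is itself a trigger — this domain ends here.
From /u/ at 7 leftward: 6 /u/ is itself a trigger — this domain ends here.
Targets with no active source: positions 8 11 stay [-ATR].
[+ATR] positions on the surface: 2 3 4 5 6 7.

6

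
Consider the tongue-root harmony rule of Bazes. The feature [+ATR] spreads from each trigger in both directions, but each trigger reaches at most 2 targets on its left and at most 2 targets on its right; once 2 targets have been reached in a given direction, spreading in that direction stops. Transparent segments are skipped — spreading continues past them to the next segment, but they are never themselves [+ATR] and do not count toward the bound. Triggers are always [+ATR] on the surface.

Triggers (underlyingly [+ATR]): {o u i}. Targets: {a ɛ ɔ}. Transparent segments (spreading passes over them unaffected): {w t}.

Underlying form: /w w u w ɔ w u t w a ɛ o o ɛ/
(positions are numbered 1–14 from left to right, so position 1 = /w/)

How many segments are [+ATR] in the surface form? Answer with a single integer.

From /u/ at 3 rightward: 4 /w/ transparent; 5 /ɔ/ → [+ATR]; 6 /w/ transparent; 7 /u/ is itself a trigger — this domain ends here.
From /u/ at 3 leftward: 2 /w/ transparent; 1 /w/ transparent; word edge.
From /u/ at 7 rightward: 8 /t/ transparent; 9 /w/ transparent; 10 /a/ → [+ATR]; 11 /ɛ/ → [+ATR]; bound reached.
From /u/ at 7 leftward: 6 /w/ transparent; 5 /ɔ/ → [+ATR]; 4 /w/ transparent; 3 /u/ is itself a trigger — this domain ends here.
From /o/ at 12 rightward: 13 /o/ is itself a trigger — this domain ends here.
From /o/ at 12 leftward: 11 /ɛ/ → [+ATR]; 10 /a/ → [+ATR]; bound reached.
From /o/ at 13 rightward: 14 /ɛ/ → [+ATR]; word edge.
From /o/ at 13 leftward: 12 /o/ is itself a trigger — this domain ends here.
[+ATR] positions on the surface: 3 5 7 10 11 12 13 14.

8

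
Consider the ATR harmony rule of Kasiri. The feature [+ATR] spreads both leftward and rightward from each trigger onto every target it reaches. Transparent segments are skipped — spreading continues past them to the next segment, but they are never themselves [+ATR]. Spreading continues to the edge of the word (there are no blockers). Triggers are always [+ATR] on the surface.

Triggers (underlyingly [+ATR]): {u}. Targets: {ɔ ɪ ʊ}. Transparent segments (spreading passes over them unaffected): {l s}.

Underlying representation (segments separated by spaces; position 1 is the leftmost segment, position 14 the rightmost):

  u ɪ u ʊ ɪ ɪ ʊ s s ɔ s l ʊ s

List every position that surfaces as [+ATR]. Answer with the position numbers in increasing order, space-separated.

1 2 3 4 5 6 7 10 13

From /u/ at 1 rightward: 2 /ɪ/ → [+ATR]; 3 /u/ is itself a trigger — this domain ends here.
From /u/ at 1 leftward: word edge.
From /u/ at 3 rightward: 4 /ʊ/ → [+ATR]; 5 /ɪ/ → [+ATR]; 6 /ɪ/ → [+ATR]; 7 /ʊ/ → [+ATR]; 8 /s/ transparent; 9 /s/ transparent; 10 /ɔ/ → [+ATR]; 11 /s/ transparent; 12 /l/ transparent; 13 /ʊ/ → [+ATR]; 14 /s/ transparent; word edge.
From /u/ at 3 leftward: 2 /ɪ/ → [+ATR]; 1 /u/ is itself a trigger — this domain ends here.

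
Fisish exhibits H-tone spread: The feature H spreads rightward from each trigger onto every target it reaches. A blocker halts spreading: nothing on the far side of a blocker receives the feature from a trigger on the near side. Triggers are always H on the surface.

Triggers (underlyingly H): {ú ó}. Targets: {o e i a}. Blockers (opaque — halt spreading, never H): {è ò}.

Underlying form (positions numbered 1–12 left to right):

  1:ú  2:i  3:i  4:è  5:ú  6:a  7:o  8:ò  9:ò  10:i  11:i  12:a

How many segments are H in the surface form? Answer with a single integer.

From /ú/ at 1 rightward: 2 /i/ → H; 3 /i/ → H; 4 /è/ blocks.
From /ú/ at 5 rightward: 6 /a/ → H; 7 /o/ → H; 8 /ò/ blocks.
Targets with no active source: positions 10 11 12 stay [-high tone].
H positions on the surface: 1 2 3 5 6 7.

6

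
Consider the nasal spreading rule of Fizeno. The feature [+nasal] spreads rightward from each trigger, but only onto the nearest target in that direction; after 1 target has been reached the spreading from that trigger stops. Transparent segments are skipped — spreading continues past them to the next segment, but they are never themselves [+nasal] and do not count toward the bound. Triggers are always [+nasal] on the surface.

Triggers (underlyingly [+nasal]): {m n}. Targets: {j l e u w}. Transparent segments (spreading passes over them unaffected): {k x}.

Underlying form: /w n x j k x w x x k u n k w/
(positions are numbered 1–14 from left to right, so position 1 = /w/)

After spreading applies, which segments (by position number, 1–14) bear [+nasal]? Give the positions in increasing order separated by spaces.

From /n/ at 2 rightward: 3 /x/ transparent; 4 /j/ → [+nasal]; bound reached.
From /n/ at 12 rightward: 13 /k/ transparent; 14 /w/ → [+nasal]; bound reached.
Targets with no active source: positions 1 7 11 stay [-nasal].

2 4 12 14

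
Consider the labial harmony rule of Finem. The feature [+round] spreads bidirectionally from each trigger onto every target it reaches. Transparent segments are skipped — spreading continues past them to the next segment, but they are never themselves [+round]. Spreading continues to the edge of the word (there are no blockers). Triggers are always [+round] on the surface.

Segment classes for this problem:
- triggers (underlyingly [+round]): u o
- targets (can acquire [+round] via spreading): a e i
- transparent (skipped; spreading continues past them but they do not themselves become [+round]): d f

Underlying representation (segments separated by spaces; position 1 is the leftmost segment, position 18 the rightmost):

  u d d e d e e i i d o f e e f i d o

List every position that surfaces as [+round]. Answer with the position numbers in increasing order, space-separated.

From /u/ at 1 rightward: 2 /d/ transparent; 3 /d/ transparent; 4 /e/ → [+round]; 5 /d/ transparent; 6 /e/ → [+round]; 7 /e/ → [+round]; 8 /i/ → [+round]; 9 /i/ → [+round]; 10 /d/ transparent; 11 /o/ is itself a trigger — this domain ends here.
From /u/ at 1 leftward: word edge.
From /o/ at 11 rightward: 12 /f/ transparent; 13 /e/ → [+round]; 14 /e/ → [+round]; 15 /f/ transparent; 16 /i/ → [+round]; 17 /d/ transparent; 18 /o/ is itself a trigger — this domain ends here.
From /o/ at 11 leftward: 10 /d/ transparent; 9 /i/ → [+round]; 8 /i/ → [+round]; 7 /e/ → [+round]; 6 /e/ → [+round]; 5 /d/ transparent; 4 /e/ → [+round]; 3 /d/ transparent; 2 /d/ transparent; 1 /u/ is itself a trigger — this domain ends here.
From /o/ at 18 rightward: word edge.
From /o/ at 18 leftward: 17 /d/ transparent; 16 /i/ → [+round]; 15 /f/ transparent; 14 /e/ → [+round]; 13 /e/ → [+round]; 12 /f/ transparent; 11 /o/ is itself a trigger — this domain ends here.

1 4 6 7 8 9 11 13 14 16 18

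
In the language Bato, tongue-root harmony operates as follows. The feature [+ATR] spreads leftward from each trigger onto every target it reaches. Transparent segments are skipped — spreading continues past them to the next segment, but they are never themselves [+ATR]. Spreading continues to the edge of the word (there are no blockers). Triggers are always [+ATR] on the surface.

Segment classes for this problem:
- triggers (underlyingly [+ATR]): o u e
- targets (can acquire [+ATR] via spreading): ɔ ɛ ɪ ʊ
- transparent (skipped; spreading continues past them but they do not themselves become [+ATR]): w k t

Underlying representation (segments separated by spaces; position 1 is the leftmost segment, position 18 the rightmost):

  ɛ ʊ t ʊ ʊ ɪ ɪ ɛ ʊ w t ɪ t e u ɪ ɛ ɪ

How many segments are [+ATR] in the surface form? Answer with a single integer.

From /e/ at 14 leftward: 13 /t/ transparent; 12 /ɪ/ → [+ATR]; 11 /t/ transparent; 10 /w/ transparent; 9 /ʊ/ → [+ATR]; 8 /ɛ/ → [+ATR]; 7 /ɪ/ → [+ATR]; 6 /ɪ/ → [+ATR]; 5 /ʊ/ → [+ATR]; 4 /ʊ/ → [+ATR]; 3 /t/ transparent; 2 /ʊ/ → [+ATR]; 1 /ɛ/ → [+ATR]; word edge.
From /u/ at 15 leftward: 14 /e/ is itself a trigger — this domain ends here.
Targets with no active source: positions 16 17 18 stay [-ATR].
[+ATR] positions on the surface: 1 2 4 5 6 7 8 9 12 14 15.

11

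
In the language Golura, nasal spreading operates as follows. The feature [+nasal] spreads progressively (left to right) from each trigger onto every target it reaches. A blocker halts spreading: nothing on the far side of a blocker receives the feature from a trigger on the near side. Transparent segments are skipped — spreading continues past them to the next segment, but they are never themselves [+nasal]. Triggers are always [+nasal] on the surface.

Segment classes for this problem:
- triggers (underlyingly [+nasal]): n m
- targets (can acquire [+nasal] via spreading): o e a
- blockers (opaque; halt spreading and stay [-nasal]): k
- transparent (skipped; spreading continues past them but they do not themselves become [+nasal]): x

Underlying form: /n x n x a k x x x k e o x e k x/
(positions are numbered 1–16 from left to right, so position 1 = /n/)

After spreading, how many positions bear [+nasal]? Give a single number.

3

From /n/ at 1 rightward: 2 /x/ transparent; 3 /n/ is itself a trigger — this domain ends here.
From /n/ at 3 rightward: 4 /x/ transparent; 5 /a/ → [+nasal]; 6 /k/ blocks.
Targets with no active source: positions 11 12 14 stay [-nasal].
[+nasal] positions on the surface: 1 3 5.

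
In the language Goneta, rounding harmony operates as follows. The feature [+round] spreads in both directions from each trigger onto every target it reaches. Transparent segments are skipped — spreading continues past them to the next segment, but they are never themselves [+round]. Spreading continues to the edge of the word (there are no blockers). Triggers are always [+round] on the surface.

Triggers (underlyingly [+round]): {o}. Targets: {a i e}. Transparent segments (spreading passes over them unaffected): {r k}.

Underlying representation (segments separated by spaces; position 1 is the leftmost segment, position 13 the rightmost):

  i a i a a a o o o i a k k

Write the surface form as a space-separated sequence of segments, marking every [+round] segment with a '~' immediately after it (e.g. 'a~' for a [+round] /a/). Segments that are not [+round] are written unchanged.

i~ a~ i~ a~ a~ a~ o~ o~ o~ i~ a~ k k

From /o/ at 7 rightward: 8 /o/ is itself a trigger — this domain ends here.
From /o/ at 7 leftward: 6 /a/ → [+round]; 5 /a/ → [+round]; 4 /a/ → [+round]; 3 /i/ → [+round]; 2 /a/ → [+round]; 1 /i/ → [+round]; word edge.
From /o/ at 8 rightward: 9 /o/ is itself a trigger — this domain ends here.
From /o/ at 8 leftward: 7 /o/ is itself a trigger — this domain ends here.
From /o/ at 9 rightward: 10 /i/ → [+round]; 11 /a/ → [+round]; 12 /k/ transparent; 13 /k/ transparent; word edge.
From /o/ at 9 leftward: 8 /o/ is itself a trigger — this domain ends here.
[+round] positions on the surface: 1 2 3 4 5 6 7 8 9 10 11.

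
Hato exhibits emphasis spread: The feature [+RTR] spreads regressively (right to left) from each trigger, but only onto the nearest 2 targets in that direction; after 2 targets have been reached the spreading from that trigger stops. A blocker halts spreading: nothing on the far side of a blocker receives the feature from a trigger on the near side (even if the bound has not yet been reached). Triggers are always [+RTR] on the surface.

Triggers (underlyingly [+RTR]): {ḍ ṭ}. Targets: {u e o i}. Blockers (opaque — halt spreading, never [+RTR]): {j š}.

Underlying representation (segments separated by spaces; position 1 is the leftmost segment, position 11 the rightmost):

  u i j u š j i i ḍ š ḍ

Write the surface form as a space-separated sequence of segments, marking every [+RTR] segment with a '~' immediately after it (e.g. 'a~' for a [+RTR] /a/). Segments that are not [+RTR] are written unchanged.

From /ḍ/ at 9 leftward: 8 /i/ → [+RTR]; 7 /i/ → [+RTR]; bound reached.
From /ḍ/ at 11 leftward: 10 /š/ blocks.
Targets with no active source: positions 1 2 4 stay [-emphatic].
[+RTR] positions on the surface: 7 8 9 11.

u i j u š j i~ i~ ḍ~ š ḍ~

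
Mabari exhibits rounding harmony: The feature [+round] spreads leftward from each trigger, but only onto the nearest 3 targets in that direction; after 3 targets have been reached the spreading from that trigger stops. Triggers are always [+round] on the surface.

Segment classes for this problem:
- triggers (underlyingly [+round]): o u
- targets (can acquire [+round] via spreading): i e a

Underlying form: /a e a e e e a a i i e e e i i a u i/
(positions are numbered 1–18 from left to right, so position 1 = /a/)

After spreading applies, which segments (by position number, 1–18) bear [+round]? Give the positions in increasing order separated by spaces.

14 15 16 17

From /u/ at 17 leftward: 16 /a/ → [+round]; 15 /i/ → [+round]; 14 /i/ → [+round]; bound reached.
Targets with no active source: positions 1 2 3 4 5 6 7 8 9 10 11 12 13 18 stay [-round].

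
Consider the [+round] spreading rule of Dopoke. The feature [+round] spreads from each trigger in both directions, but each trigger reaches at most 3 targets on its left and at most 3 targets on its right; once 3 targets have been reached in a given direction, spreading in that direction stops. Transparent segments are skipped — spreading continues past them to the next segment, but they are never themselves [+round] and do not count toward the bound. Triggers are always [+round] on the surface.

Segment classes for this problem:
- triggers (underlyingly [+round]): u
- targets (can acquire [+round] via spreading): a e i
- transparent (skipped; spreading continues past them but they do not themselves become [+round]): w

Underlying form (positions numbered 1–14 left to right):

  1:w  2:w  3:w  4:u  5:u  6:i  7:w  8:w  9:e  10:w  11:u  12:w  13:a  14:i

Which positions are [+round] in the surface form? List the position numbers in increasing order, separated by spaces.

4 5 6 9 11 13 14

From /u/ at 4 rightward: 5 /u/ is itself a trigger — this domain ends here.
From /u/ at 4 leftward: 3 /w/ transparent; 2 /w/ transparent; 1 /w/ transparent; word edge.
From /u/ at 5 rightward: 6 /i/ → [+round]; 7 /w/ transparent; 8 /w/ transparent; 9 /e/ → [+round]; 10 /w/ transparent; 11 /u/ is itself a trigger — this domain ends here.
From /u/ at 5 leftward: 4 /u/ is itself a trigger — this domain ends here.
From /u/ at 11 rightward: 12 /w/ transparent; 13 /a/ → [+round]; 14 /i/ → [+round]; word edge.
From /u/ at 11 leftward: 10 /w/ transparent; 9 /e/ → [+round]; 8 /w/ transparent; 7 /w/ transparent; 6 /i/ → [+round]; 5 /u/ is itself a trigger — this domain ends here.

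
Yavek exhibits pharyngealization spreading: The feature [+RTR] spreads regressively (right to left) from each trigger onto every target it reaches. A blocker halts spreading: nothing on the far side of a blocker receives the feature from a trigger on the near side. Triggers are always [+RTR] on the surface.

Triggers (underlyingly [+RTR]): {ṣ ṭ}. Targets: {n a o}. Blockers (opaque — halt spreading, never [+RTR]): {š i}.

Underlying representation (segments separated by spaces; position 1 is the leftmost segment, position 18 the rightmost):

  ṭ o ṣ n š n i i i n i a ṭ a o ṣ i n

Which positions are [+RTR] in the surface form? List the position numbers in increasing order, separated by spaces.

1 2 3 12 13 14 15 16

From /ṭ/ at 1 leftward: word edge.
From /ṣ/ at 3 leftward: 2 /o/ → [+RTR]; 1 /ṭ/ is itself a trigger — this domain ends here.
From /ṭ/ at 13 leftward: 12 /a/ → [+RTR]; 11 /i/ blocks.
From /ṣ/ at 16 leftward: 15 /o/ → [+RTR]; 14 /a/ → [+RTR]; 13 /ṭ/ is itself a trigger — this domain ends here.
Targets with no active source: positions 4 6 10 18 stay [-emphatic].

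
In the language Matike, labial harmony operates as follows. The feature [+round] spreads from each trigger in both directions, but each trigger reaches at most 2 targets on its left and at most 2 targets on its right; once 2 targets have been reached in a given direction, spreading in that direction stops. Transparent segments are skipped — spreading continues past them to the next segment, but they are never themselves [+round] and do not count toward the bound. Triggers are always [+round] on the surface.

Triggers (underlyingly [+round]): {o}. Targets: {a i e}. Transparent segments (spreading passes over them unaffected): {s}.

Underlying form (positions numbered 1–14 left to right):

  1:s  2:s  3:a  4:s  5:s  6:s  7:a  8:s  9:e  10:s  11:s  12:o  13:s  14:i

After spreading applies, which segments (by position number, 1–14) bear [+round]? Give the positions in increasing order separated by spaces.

7 9 12 14

From /o/ at 12 rightward: 13 /s/ transparent; 14 /i/ → [+round]; word edge.
From /o/ at 12 leftward: 11 /s/ transparent; 10 /s/ transparent; 9 /e/ → [+round]; 8 /s/ transparent; 7 /a/ → [+round]; bound reached.
Target with no active source: position 3 stays [-round].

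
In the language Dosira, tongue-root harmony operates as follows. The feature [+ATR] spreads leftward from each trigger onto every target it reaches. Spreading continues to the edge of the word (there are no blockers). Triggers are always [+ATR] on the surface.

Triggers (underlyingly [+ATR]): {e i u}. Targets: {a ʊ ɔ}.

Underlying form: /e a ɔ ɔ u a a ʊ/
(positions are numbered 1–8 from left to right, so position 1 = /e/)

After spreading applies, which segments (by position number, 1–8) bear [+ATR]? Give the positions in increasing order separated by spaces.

1 2 3 4 5

From /e/ at 1 leftward: word edge.
From /u/ at 5 leftward: 4 /ɔ/ → [+ATR]; 3 /ɔ/ → [+ATR]; 2 /a/ → [+ATR]; 1 /e/ is itself a trigger — this domain ends here.
Targets with no active source: positions 6 7 8 stay [-ATR].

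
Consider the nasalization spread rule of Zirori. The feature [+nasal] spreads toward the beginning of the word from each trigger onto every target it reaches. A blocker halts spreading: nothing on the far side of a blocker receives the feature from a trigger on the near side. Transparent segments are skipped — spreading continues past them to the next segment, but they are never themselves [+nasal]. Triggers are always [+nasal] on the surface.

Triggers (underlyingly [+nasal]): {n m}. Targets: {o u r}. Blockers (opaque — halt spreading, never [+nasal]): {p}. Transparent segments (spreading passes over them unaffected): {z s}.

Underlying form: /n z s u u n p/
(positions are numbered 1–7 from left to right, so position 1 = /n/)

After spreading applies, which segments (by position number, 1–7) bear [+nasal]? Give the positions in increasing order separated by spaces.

From /n/ at 1 leftward: word edge.
From /n/ at 6 leftward: 5 /u/ → [+nasal]; 4 /u/ → [+nasal]; 3 /s/ transparent; 2 /z/ transparent; 1 /n/ is itself a trigger — this domain ends here.

1 4 5 6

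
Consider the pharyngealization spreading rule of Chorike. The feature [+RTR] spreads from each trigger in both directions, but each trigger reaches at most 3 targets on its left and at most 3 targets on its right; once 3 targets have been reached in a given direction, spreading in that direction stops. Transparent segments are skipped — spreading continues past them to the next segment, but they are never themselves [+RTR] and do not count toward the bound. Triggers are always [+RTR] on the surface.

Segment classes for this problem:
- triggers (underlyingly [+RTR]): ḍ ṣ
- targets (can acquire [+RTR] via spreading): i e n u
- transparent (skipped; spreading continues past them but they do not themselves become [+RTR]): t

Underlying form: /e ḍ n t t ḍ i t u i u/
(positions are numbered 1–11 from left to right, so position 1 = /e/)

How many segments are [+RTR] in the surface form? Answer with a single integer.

7

From /ḍ/ at 2 rightward: 3 /n/ → [+RTR]; 4 /t/ transparent; 5 /t/ transparent; 6 /ḍ/ is itself a trigger — this domain ends here.
From /ḍ/ at 2 leftward: 1 /e/ → [+RTR]; word edge.
From /ḍ/ at 6 rightward: 7 /i/ → [+RTR]; 8 /t/ transparent; 9 /u/ → [+RTR]; 10 /i/ → [+RTR]; bound reached.
From /ḍ/ at 6 leftward: 5 /t/ transparent; 4 /t/ transparent; 3 /n/ → [+RTR]; 2 /ḍ/ is itself a trigger — this domain ends here.
Target with no active source: position 11 stays [-emphatic].
[+RTR] positions on the surface: 1 2 3 6 7 9 10.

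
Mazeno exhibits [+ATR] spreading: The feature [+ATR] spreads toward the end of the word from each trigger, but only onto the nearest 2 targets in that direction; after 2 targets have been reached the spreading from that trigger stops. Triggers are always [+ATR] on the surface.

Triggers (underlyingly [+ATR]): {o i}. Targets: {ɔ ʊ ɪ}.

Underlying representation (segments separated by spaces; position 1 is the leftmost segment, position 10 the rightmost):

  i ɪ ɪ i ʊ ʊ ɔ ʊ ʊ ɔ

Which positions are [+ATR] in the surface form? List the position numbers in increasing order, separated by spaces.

From /i/ at 1 rightward: 2 /ɪ/ → [+ATR]; 3 /ɪ/ → [+ATR]; bound reached.
From /i/ at 4 rightward: 5 /ʊ/ → [+ATR]; 6 /ʊ/ → [+ATR]; bound reached.
Targets with no active source: positions 7 8 9 10 stay [-ATR].

1 2 3 4 5 6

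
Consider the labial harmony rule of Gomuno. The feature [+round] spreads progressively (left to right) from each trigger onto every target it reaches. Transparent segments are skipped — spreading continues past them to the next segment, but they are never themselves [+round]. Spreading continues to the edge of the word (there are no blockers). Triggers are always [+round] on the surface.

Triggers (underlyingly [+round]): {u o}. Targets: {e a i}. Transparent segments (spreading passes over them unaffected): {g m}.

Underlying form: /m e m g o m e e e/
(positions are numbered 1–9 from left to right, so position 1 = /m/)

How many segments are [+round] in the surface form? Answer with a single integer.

4

From /o/ at 5 rightward: 6 /m/ transparent; 7 /e/ → [+round]; 8 /e/ → [+round]; 9 /e/ → [+round]; word edge.
Target with no active source: position 2 stays [-round].
[+round] positions on the surface: 5 7 8 9.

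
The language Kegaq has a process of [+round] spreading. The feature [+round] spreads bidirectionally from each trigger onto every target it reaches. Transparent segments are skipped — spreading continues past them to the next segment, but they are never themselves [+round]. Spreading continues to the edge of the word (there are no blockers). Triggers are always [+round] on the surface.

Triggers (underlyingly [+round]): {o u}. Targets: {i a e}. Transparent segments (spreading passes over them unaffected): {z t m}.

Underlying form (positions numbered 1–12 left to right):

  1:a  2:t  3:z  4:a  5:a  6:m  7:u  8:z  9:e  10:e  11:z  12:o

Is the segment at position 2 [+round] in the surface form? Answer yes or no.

From /u/ at 7 rightward: 8 /z/ transparent; 9 /e/ → [+round]; 10 /e/ → [+round]; 11 /z/ transparent; 12 /o/ is itself a trigger — this domain ends here.
From /u/ at 7 leftward: 6 /m/ transparent; 5 /a/ → [+round]; 4 /a/ → [+round]; 3 /z/ transparent; 2 /t/ transparent; 1 /a/ → [+round]; word edge.
From /o/ at 12 rightward: word edge.
From /o/ at 12 leftward: 11 /z/ transparent; 10 /e/ → [+round]; 9 /e/ → [+round]; 8 /z/ transparent; 7 /u/ is itself a trigger — this domain ends here.
[+round] positions on the surface: 1 4 5 7 9 10 12.

no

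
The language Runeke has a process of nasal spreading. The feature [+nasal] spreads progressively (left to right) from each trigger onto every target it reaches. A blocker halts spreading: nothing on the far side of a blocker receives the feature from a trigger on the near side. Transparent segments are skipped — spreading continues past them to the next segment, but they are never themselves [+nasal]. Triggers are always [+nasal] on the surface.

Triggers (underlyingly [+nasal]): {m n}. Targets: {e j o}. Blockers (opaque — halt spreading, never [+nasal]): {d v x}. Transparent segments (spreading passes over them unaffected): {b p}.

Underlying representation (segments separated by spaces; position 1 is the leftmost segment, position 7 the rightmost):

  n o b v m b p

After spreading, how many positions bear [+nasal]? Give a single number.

From /n/ at 1 rightward: 2 /o/ → [+nasal]; 3 /b/ transparent; 4 /v/ blocks.
From /m/ at 5 rightward: 6 /b/ transparent; 7 /p/ transparent; word edge.
[+nasal] positions on the surface: 1 2 5.

3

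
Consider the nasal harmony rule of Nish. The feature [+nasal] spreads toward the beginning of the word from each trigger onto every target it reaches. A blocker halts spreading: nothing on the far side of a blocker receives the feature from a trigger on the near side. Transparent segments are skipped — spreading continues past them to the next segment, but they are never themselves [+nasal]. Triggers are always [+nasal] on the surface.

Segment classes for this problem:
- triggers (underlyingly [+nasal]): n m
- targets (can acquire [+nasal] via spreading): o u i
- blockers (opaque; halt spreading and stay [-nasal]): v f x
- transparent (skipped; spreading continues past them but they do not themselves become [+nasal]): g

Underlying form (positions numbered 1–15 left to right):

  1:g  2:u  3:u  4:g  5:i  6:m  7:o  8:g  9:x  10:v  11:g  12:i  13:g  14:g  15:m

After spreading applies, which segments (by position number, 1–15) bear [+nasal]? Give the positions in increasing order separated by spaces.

From /m/ at 6 leftward: 5 /i/ → [+nasal]; 4 /g/ transparent; 3 /u/ → [+nasal]; 2 /u/ → [+nasal]; 1 /g/ transparent; word edge.
From /m/ at 15 leftward: 14 /g/ transparent; 13 /g/ transparent; 12 /i/ → [+nasal]; 11 /g/ transparent; 10 /v/ blocks.
Target with no active source: position 7 stays [-nasal].

2 3 5 6 12 15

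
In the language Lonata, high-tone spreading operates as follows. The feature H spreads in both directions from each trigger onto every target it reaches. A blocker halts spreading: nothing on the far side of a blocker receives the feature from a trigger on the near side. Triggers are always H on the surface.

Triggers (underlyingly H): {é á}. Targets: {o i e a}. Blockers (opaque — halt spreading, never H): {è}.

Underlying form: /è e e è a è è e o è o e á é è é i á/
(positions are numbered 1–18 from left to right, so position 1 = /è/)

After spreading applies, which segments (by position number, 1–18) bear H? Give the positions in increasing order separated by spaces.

From /á/ at 13 rightward: 14 /é/ is itself a trigger — this domain ends here.
From /á/ at 13 leftward: 12 /e/ → H; 11 /o/ → H; 10 /è/ blocks.
From /é/ at 14 rightward: 15 /è/ blocks.
From /é/ at 14 leftward: 13 /á/ is itself a trigger — this domain ends here.
From /é/ at 16 rightward: 17 /i/ → H; 18 /á/ is itself a trigger — this domain ends here.
From /é/ at 16 leftward: 15 /è/ blocks.
From /á/ at 18 rightward: word edge.
From /á/ at 18 leftward: 17 /i/ → H; 16 /é/ is itself a trigger — this domain ends here.
Targets with no active source: positions 2 3 5 8 9 stay [-high tone].

11 12 13 14 16 17 18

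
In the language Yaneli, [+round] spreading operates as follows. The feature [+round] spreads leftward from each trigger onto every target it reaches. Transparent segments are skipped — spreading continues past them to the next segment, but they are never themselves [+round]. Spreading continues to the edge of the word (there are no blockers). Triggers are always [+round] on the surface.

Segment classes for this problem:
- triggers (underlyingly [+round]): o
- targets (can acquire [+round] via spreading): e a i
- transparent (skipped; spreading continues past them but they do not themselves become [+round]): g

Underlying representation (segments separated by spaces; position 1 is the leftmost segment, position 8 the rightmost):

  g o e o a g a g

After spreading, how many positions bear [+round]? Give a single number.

3

From /o/ at 2 leftward: 1 /g/ transparent; word edge.
From /o/ at 4 leftward: 3 /e/ → [+round]; 2 /o/ is itself a trigger — this domain ends here.
Targets with no active source: positions 5 7 stay [-round].
[+round] positions on the surface: 2 3 4.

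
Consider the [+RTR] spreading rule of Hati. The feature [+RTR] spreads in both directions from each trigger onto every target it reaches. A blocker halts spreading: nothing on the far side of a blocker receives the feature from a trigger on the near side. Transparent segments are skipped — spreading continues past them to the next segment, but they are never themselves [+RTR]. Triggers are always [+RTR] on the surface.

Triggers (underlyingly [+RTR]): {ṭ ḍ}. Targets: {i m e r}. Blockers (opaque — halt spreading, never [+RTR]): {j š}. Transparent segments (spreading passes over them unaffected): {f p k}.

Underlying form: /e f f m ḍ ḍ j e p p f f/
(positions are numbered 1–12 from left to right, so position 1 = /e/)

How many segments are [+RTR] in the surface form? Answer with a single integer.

4

From /ḍ/ at 5 rightward: 6 /ḍ/ is itself a trigger — this domain ends here.
From /ḍ/ at 5 leftward: 4 /m/ → [+RTR]; 3 /f/ transparent; 2 /f/ transparent; 1 /e/ → [+RTR]; word edge.
From /ḍ/ at 6 rightward: 7 /j/ blocks.
From /ḍ/ at 6 leftward: 5 /ḍ/ is itself a trigger — this domain ends here.
Target with no active source: position 8 stays [-emphatic].
[+RTR] positions on the surface: 1 4 5 6.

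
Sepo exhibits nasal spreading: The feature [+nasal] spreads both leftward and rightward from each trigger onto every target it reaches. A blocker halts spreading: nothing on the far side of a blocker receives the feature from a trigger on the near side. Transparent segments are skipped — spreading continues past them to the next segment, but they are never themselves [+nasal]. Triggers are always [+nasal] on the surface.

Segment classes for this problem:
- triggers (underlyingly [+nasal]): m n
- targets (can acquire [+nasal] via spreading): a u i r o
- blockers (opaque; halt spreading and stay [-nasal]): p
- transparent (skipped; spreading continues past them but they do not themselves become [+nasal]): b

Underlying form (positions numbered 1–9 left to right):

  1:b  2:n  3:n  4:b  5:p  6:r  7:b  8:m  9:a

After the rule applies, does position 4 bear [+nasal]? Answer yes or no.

From /n/ at 2 rightward: 3 /n/ is itself a trigger — this domain ends here.
From /n/ at 2 leftward: 1 /b/ transparent; word edge.
From /n/ at 3 rightward: 4 /b/ transparent; 5 /p/ blocks.
From /n/ at 3 leftward: 2 /n/ is itself a trigger — this domain ends here.
From /m/ at 8 rightward: 9 /a/ → [+nasal]; word edge.
From /m/ at 8 leftward: 7 /b/ transparent; 6 /r/ → [+nasal]; 5 /p/ blocks.
[+nasal] positions on the surface: 2 3 6 8 9.

no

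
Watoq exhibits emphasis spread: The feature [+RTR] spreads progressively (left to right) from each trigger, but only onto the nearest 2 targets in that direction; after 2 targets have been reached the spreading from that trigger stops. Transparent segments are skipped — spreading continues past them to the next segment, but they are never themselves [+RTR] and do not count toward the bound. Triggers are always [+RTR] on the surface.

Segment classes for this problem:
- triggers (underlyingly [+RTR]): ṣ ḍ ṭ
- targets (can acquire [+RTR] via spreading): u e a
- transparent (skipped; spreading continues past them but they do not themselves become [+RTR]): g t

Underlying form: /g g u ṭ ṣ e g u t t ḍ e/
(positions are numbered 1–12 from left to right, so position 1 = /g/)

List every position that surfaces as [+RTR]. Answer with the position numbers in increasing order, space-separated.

4 5 6 8 11 12

From /ṭ/ at 4 rightward: 5 /ṣ/ is itself a trigger — this domain ends here.
From /ṣ/ at 5 rightward: 6 /e/ → [+RTR]; 7 /g/ transparent; 8 /u/ → [+RTR]; bound reached.
From /ḍ/ at 11 rightward: 12 /e/ → [+RTR]; word edge.
Target with no active source: position 3 stays [-emphatic].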